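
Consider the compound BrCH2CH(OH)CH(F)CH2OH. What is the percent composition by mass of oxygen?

17.11%

Atom tally by fragment:
  BrCH2 → C:1 H:2 Br:1
  CH(OH) → C:1 H:2 O:1
  CH(F) → C:1 H:1 F:1
  CH2OH → C:1 H:3 O:1
Element totals:
  C: 4
  H: 8
  Br: 1
  F: 1
  O: 2
Molecular formula: C4H8BrFO2.
Molar mass = 187.008 g/mol.
Mass from O: 2 × 15.999 = 31.998 g/mol.
%O = 31.998 / 187.008 × 100 = 17.11%.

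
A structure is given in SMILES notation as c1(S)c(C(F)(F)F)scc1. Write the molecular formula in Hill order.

C5H3F3S2

Atom tally by fragment:
  thiophene ring core → C:4 H:4 S:1
  (− 2 ring H displaced by substituents)
  + SH → S:1 H:1
  + CF3 → C:1 F:3
Element totals:
  C: 5
  H: 3
  F: 3
  S: 2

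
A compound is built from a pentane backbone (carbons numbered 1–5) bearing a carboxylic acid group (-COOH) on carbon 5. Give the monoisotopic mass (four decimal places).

Atom tally by fragment:
  CH3 → C:1 H:3
  CH2 → C:1 H:2
  CH2 → C:1 H:2
  CH2 → C:1 H:2
  CH2COOH → C:2 H:3 O:2
Element totals:
  C: 6
  H: 12
  O: 2
Molecular formula: C6H12O2.
  M = 6(12.0) + 12(1.007825) + 2(15.994915)
    = 72.000000 + 12.093900 + 31.989830 = 116.083730

116.0837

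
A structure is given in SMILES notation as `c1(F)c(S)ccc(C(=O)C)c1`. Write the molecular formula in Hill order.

Atom tally by fragment:
  benzene ring core → C:6 H:6
  (− 3 ring H displaced by substituents)
  + F → F:1
  + SH → S:1 H:1
  + COCH3 → C:2 H:3 O:1
Element totals:
  C: 8
  H: 7
  F: 1
  O: 1
  S: 1

C8H7FOS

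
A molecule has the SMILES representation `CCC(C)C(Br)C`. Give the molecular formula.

C6H13Br

Atom tally by fragment:
  CH3 → C:1 H:3
  CH2 → C:1 H:2
  CH(CH3) → C:2 H:4
  CH(Br) → C:1 H:1 Br:1
  CH3 → C:1 H:3
Element totals:
  C: 6
  H: 13
  Br: 1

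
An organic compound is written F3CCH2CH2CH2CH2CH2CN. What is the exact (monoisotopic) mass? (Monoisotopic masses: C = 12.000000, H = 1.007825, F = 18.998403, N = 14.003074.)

165.0765

Atom tally by fragment:
  F3CCH2 → C:2 H:2 F:3
  CH2 → C:1 H:2
  CH2 → C:1 H:2
  CH2 → C:1 H:2
  CH2CN → C:2 H:2 N:1
Element totals:
  C: 7
  H: 10
  F: 3
  N: 1
Molecular formula: C7H10F3N.
  M = 7(12.0) + 10(1.007825) + 3(18.998403) + 14.003074
    = 84.000000 + 10.078250 + 56.995209 + 14.003074 = 165.076533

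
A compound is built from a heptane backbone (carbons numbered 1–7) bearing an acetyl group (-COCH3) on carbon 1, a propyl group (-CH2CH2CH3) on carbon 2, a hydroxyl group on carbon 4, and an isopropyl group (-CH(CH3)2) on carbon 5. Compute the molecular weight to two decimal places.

242.40 g/mol

Atom tally by fragment:
  CH3COCH2 → C:3 H:5 O:1
  CH(CH2CH2CH3) → C:4 H:8
  CH2 → C:1 H:2
  CH(OH) → C:1 H:2 O:1
  CH(CH(CH3)2) → C:4 H:8
  CH2 → C:1 H:2
  CH3 → C:1 H:3
Element totals:
  C: 15
  H: 30
  O: 2
Molecular formula: C15H30O2.
  M = 15(12.011) + 30(1.008) + 2(15.999)
    = 180.165 + 30.240 + 31.998 = 242.403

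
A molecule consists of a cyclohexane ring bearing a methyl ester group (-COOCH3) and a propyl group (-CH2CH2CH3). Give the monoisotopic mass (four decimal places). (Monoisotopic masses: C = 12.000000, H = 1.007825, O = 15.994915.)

184.1463

Atom tally by fragment:
  cyclohexane ring core → C:6 H:12
  (− 2 ring H displaced by substituents)
  + COOCH3 → C:2 H:3 O:2
  + CH2CH2CH3 → C:3 H:7
Element totals:
  C: 11
  H: 20
  O: 2
Molecular formula: C11H20O2.
  M = 11(12.0) + 20(1.007825) + 2(15.994915)
    = 132.000000 + 20.156500 + 31.989830 = 184.146330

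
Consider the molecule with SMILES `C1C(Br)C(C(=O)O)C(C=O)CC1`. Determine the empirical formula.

Atom tally by fragment:
  cyclohexane ring core → C:6 H:12
  (− 3 ring H displaced by substituents)
  + Br → Br:1
  + COOH → C:1 H:1 O:2
  + CHO → C:1 H:1 O:1
Element totals:
  C: 8
  H: 11
  Br: 1
  O: 3
Molecular formula: C8H11BrO3.
gcd of subscripts (1, 8, 11, 3) = 1, so the empirical formula equals the molecular formula.

C8H11BrO3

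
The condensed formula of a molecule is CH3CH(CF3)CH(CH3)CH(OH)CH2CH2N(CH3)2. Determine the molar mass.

Atom tally by fragment:
  CH3 → C:1 H:3
  CH(CF3) → C:2 H:1 F:3
  CH(CH3) → C:2 H:4
  CH(OH) → C:1 H:2 O:1
  CH2 → C:1 H:2
  CH2N(CH3)2 → C:3 H:8 N:1
Element totals:
  C: 10
  H: 20
  F: 3
  N: 1
  O: 1
Molecular formula: C10H20F3NO.
  M = 10(12.011) + 20(1.008) + 3(18.998) + 14.007 + 15.999
    = 120.110 + 20.160 + 56.994 + 14.007 + 15.999 = 227.270

227.27 g/mol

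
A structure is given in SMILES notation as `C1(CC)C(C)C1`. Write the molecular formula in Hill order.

Atom tally by fragment:
  cyclopropane ring core → C:3 H:6
  (− 2 ring H displaced by substituents)
  + C2H5 → C:2 H:5
  + CH3 → C:1 H:3
Element totals:
  C: 6
  H: 12

C6H12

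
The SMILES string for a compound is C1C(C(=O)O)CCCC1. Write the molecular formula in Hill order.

C7H12O2

Atom tally by fragment:
  cyclohexane ring core → C:6 H:12
  (− 1 ring H displaced by substituents)
  + COOH → C:1 H:1 O:2
Element totals:
  C: 7
  H: 12
  O: 2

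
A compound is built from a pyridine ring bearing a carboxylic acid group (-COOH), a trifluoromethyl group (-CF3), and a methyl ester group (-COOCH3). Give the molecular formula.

C9H6F3NO4

Atom tally by fragment:
  pyridine ring core → C:5 H:5 N:1
  (− 3 ring H displaced by substituents)
  + COOH → C:1 H:1 O:2
  + CF3 → C:1 F:3
  + COOCH3 → C:2 H:3 O:2
Element totals:
  C: 9
  H: 6
  F: 3
  N: 1
  O: 4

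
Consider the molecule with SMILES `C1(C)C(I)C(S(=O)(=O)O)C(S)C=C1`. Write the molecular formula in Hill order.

Atom tally by fragment:
  cyclohexene ring core → C:6 H:10
  (− 4 ring H displaced by substituents)
  + CH3 → C:1 H:3
  + I → I:1
  + SO3H → S:1 O:3 H:1
  + SH → S:1 H:1
Element totals:
  C: 7
  H: 11
  I: 1
  O: 3
  S: 2

C7H11IO3S2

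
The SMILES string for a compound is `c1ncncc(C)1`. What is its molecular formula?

C5H6N2

Atom tally by fragment:
  pyrimidine ring core → C:4 H:4 N:2
  (− 1 ring H displaced by substituents)
  + CH3 → C:1 H:3
Element totals:
  C: 5
  H: 6
  N: 2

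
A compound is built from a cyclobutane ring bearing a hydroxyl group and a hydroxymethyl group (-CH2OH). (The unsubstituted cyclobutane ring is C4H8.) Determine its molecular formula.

C5H10O2

Atom tally by fragment:
  cyclobutane ring core → C:4 H:8
  (− 2 ring H displaced by substituents)
  + OH → O:1 H:1
  + CH2OH → C:1 H:3 O:1
Element totals:
  C: 5
  H: 10
  O: 2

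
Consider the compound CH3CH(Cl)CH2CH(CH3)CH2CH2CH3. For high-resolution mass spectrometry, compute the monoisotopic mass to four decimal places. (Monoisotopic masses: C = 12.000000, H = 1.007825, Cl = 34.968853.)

Element totals:
  C: 8
  H: 17
  Cl: 1
Molecular formula: C8H17Cl.
  M = 8(12.0) + 17(1.007825) + 34.968853
    = 96.000000 + 17.133025 + 34.968853 = 148.101878

148.1019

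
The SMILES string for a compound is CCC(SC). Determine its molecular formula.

Atom tally by fragment:
  CH3 → C:1 H:3
  CH2 → C:1 H:2
  CH2SCH3 → C:2 H:5 S:1
Element totals:
  C: 4
  H: 10
  S: 1

C4H10S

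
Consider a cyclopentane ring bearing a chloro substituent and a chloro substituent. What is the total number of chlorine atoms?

2

Atom tally by fragment:
  cyclopentane ring core → C:5 H:10
  (− 2 ring H displaced by substituents)
  + Cl → Cl:1
  + Cl → Cl:1
Element totals:
  C: 5
  H: 8
  Cl: 2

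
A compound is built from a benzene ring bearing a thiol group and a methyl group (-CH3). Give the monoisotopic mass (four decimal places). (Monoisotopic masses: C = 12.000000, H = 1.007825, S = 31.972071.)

124.0347

Atom tally by fragment:
  benzene ring core → C:6 H:6
  (− 2 ring H displaced by substituents)
  + SH → S:1 H:1
  + CH3 → C:1 H:3
Element totals:
  C: 7
  H: 8
  S: 1
Molecular formula: C7H8S.
  M = 7(12.0) + 8(1.007825) + 31.972071
    = 84.000000 + 8.062600 + 31.972071 = 124.034671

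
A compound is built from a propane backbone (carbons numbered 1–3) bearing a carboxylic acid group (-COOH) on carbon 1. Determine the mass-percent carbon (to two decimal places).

Atom tally by fragment:
  HOOCCH2 → C:2 H:3 O:2
  CH2 → C:1 H:2
  CH3 → C:1 H:3
Element totals:
  C: 4
  H: 8
  O: 2
Molecular formula: C4H8O2.
Molar mass = 88.106 g/mol.
Mass from C: 4 × 12.011 = 48.044 g/mol.
%C = 48.044 / 88.106 × 100 = 54.53%.

54.53%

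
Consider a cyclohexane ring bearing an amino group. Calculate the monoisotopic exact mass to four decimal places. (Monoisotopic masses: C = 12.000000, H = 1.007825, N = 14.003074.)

99.1048

Atom tally by fragment:
  cyclohexane ring core → C:6 H:12
  (− 1 ring H displaced by substituents)
  + NH2 → N:1 H:2
Element totals:
  C: 6
  H: 13
  N: 1
Molecular formula: C6H13N.
  M = 6(12.0) + 13(1.007825) + 14.003074
    = 72.000000 + 13.101725 + 14.003074 = 99.104799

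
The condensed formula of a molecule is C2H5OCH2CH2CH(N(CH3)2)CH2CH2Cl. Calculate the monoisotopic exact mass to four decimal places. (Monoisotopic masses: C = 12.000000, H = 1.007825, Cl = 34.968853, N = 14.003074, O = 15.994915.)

193.1233

Atom tally by fragment:
  C2H5OCH2 → C:3 H:7 O:1
  CH2 → C:1 H:2
  CH(N(CH3)2) → C:3 H:7 N:1
  CH2 → C:1 H:2
  CH2Cl → C:1 H:2 Cl:1
Element totals:
  C: 9
  H: 20
  Cl: 1
  N: 1
  O: 1
Molecular formula: C9H20ClNO.
  M = 9(12.0) + 20(1.007825) + 34.968853 + 14.003074 + 15.994915
    = 108.000000 + 20.156500 + 34.968853 + 14.003074 + 15.994915 = 193.123342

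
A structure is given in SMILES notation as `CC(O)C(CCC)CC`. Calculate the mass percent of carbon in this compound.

Atom tally by fragment:
  CH3 → C:1 H:3
  CH(OH) → C:1 H:2 O:1
  CH(CH2CH2CH3) → C:4 H:8
  CH2 → C:1 H:2
  CH3 → C:1 H:3
Element totals:
  C: 8
  H: 18
  O: 1
Molecular formula: C8H18O.
Molar mass = 130.231 g/mol.
Mass from C: 8 × 12.011 = 96.088 g/mol.
%C = 96.088 / 130.231 × 100 = 73.78%.

73.78%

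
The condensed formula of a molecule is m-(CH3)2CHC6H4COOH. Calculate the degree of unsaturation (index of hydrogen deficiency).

5

Atom tally by fragment:
  benzene ring core → C:6 H:6
  (− 2 ring H displaced by substituents)
  + CH(CH3)2 → C:3 H:7
  + COOH → C:1 H:1 O:2
Element totals:
  C: 10
  H: 12
  O: 2
Molecular formula: C10H12O2.
DoU = (2C + 2 + N − H − X) / 2 = (2·10 + 2 + 0 − 12 − 0) / 2 = 5.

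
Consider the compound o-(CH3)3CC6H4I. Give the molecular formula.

Element totals:
  C: 10
  H: 13
  I: 1

C10H13I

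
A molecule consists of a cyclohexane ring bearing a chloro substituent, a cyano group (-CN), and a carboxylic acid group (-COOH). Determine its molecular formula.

C8H10ClNO2

Atom tally by fragment:
  cyclohexane ring core → C:6 H:12
  (− 3 ring H displaced by substituents)
  + Cl → Cl:1
  + CN → C:1 N:1
  + COOH → C:1 H:1 O:2
Element totals:
  C: 8
  H: 10
  Cl: 1
  N: 1
  O: 2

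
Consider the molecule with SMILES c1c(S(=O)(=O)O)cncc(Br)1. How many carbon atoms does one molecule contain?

5

Atom tally by fragment:
  pyridine ring core → C:5 H:5 N:1
  (− 2 ring H displaced by substituents)
  + SO3H → S:1 O:3 H:1
  + Br → Br:1
Element totals:
  C: 5
  H: 4
  Br: 1
  N: 1
  O: 3
  S: 1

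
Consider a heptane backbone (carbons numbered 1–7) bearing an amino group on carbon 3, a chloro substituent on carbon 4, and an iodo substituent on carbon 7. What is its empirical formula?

Atom tally by fragment:
  CH3 → C:1 H:3
  CH2 → C:1 H:2
  CH(NH2) → C:1 H:3 N:1
  CH(Cl) → C:1 H:1 Cl:1
  CH2 → C:1 H:2
  CH2 → C:1 H:2
  CH2I → C:1 H:2 I:1
Element totals:
  C: 7
  H: 15
  Cl: 1
  I: 1
  N: 1
Molecular formula: C7H15ClIN.
gcd of subscripts (7, 1, 15, 1, 1) = 1, so the empirical formula equals the molecular formula.

C7H15ClIN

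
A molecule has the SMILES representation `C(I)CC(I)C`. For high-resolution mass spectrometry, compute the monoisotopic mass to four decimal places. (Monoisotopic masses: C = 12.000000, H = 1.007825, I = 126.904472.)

309.8715

Atom tally by fragment:
  ICH2 → C:1 H:2 I:1
  CH2 → C:1 H:2
  CH(I) → C:1 H:1 I:1
  CH3 → C:1 H:3
Element totals:
  C: 4
  H: 8
  I: 2
Molecular formula: C4H8I2.
  M = 4(12.0) + 8(1.007825) + 2(126.904472)
    = 48.000000 + 8.062600 + 253.808944 = 309.871544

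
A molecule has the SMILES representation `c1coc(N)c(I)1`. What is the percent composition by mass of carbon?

Atom tally by fragment:
  furan ring core → C:4 H:4 O:1
  (− 2 ring H displaced by substituents)
  + NH2 → N:1 H:2
  + I → I:1
Element totals:
  C: 4
  H: 4
  I: 1
  N: 1
  O: 1
Molecular formula: C4H4INO.
Molar mass = 208.986 g/mol.
Mass from C: 4 × 12.011 = 48.044 g/mol.
%C = 48.044 / 208.986 × 100 = 22.99%.

22.99%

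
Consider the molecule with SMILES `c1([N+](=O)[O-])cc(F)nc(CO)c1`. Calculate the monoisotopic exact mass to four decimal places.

Atom tally by fragment:
  pyridine ring core → C:5 H:5 N:1
  (− 3 ring H displaced by substituents)
  + NO2 → N:1 O:2
  + F → F:1
  + CH2OH → C:1 H:3 O:1
Element totals:
  C: 6
  H: 5
  F: 1
  N: 2
  O: 3
Molecular formula: C6H5FN2O3.
  M = 6(12.0) + 5(1.007825) + 18.998403 + 2(14.003074) + 3(15.994915)
    = 72.000000 + 5.039125 + 18.998403 + 28.006148 + 47.984745 = 172.028421

172.0284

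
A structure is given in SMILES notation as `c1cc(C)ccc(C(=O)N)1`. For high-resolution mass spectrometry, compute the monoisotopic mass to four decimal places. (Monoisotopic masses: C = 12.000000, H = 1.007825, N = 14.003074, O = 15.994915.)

135.0684

Atom tally by fragment:
  benzene ring core → C:6 H:6
  (− 2 ring H displaced by substituents)
  + CH3 → C:1 H:3
  + CONH2 → C:1 H:2 O:1 N:1
Element totals:
  C: 8
  H: 9
  N: 1
  O: 1
Molecular formula: C8H9NO.
  M = 8(12.0) + 9(1.007825) + 14.003074 + 15.994915
    = 96.000000 + 9.070425 + 14.003074 + 15.994915 = 135.068414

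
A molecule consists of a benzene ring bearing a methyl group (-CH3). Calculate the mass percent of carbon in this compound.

91.25%

Atom tally by fragment:
  benzene ring core → C:6 H:6
  (− 1 ring H displaced by substituents)
  + CH3 → C:1 H:3
Element totals:
  C: 7
  H: 8
Molecular formula: C7H8.
Molar mass = 92.141 g/mol.
Mass from C: 7 × 12.011 = 84.077 g/mol.
%C = 84.077 / 92.141 × 100 = 91.25%.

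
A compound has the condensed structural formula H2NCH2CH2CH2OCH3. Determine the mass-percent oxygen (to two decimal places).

17.95%

Atom tally by fragment:
  H2NCH2 → C:1 H:4 N:1
  CH2 → C:1 H:2
  CH2OCH3 → C:2 H:5 O:1
Element totals:
  C: 4
  H: 11
  N: 1
  O: 1
Molecular formula: C4H11NO.
Molar mass = 89.138 g/mol.
Mass from O: 1 × 15.999 = 15.999 g/mol.
%O = 15.999 / 89.138 × 100 = 17.95%.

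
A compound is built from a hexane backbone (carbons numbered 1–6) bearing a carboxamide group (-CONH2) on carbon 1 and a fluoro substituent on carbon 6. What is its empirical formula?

Atom tally by fragment:
  H2NOCCH2 → C:2 H:4 O:1 N:1
  CH2 → C:1 H:2
  CH2 → C:1 H:2
  CH2 → C:1 H:2
  CH2 → C:1 H:2
  CH2F → C:1 H:2 F:1
Element totals:
  C: 7
  H: 14
  F: 1
  N: 1
  O: 1
Molecular formula: C7H14FNO.
gcd of subscripts (7, 1, 14, 1, 1) = 1, so the empirical formula equals the molecular formula.

C7H14FNO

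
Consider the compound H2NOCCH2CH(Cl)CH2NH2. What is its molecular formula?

C4H9ClN2O

Element totals:
  C: 4
  H: 9
  Cl: 1
  N: 2
  O: 1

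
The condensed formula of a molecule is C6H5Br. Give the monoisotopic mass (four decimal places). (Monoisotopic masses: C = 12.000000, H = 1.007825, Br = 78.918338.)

155.9575

Element totals:
  C: 6
  H: 5
  Br: 1
Molecular formula: C6H5Br.
  M = 6(12.0) + 5(1.007825) + 78.918338
    = 72.000000 + 5.039125 + 78.918338 = 155.957463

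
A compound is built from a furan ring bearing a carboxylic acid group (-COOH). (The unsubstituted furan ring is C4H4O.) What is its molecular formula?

C5H4O3

Atom tally by fragment:
  furan ring core → C:4 H:4 O:1
  (− 1 ring H displaced by substituents)
  + COOH → C:1 H:1 O:2
Element totals:
  C: 5
  H: 4
  O: 3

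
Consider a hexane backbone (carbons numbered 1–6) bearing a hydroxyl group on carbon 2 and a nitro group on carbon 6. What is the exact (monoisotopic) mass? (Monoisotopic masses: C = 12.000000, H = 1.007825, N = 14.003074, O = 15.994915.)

147.0895

Atom tally by fragment:
  CH3 → C:1 H:3
  CH(OH) → C:1 H:2 O:1
  CH2 → C:1 H:2
  CH2 → C:1 H:2
  CH2 → C:1 H:2
  CH2NO2 → C:1 H:2 N:1 O:2
Element totals:
  C: 6
  H: 13
  N: 1
  O: 3
Molecular formula: C6H13NO3.
  M = 6(12.0) + 13(1.007825) + 14.003074 + 3(15.994915)
    = 72.000000 + 13.101725 + 14.003074 + 47.984745 = 147.089544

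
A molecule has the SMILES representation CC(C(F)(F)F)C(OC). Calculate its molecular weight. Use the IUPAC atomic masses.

142.12 g/mol

Atom tally by fragment:
  CH3 → C:1 H:3
  CH(CF3) → C:2 H:1 F:3
  CH2OCH3 → C:2 H:5 O:1
Element totals:
  C: 5
  H: 9
  F: 3
  O: 1
Molecular formula: C5H9F3O.
  M = 5(12.011) + 9(1.008) + 3(18.998) + 15.999
    = 60.055 + 9.072 + 56.994 + 15.999 = 142.120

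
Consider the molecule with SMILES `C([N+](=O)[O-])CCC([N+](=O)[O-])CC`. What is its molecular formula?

C6H12N2O4

Atom tally by fragment:
  O2NCH2 → C:1 H:2 N:1 O:2
  CH2 → C:1 H:2
  CH2 → C:1 H:2
  CH(NO2) → C:1 H:1 N:1 O:2
  CH2 → C:1 H:2
  CH3 → C:1 H:3
Element totals:
  C: 6
  H: 12
  N: 2
  O: 4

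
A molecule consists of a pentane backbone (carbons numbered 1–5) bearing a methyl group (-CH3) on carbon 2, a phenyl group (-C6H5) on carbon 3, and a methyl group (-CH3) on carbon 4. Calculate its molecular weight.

Atom tally by fragment:
  CH3 → C:1 H:3
  CH(CH3) → C:2 H:4
  CH(C6H5) → C:7 H:6
  CH(CH3) → C:2 H:4
  CH3 → C:1 H:3
Element totals:
  C: 13
  H: 20
Molecular formula: C13H20.
  M = 13(12.011) + 20(1.008)
    = 156.143 + 20.160 = 176.303

176.30 g/mol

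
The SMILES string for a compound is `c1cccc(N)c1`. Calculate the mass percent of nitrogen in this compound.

15.04%

Atom tally by fragment:
  benzene ring core → C:6 H:6
  (− 1 ring H displaced by substituents)
  + NH2 → N:1 H:2
Element totals:
  C: 6
  H: 7
  N: 1
Molecular formula: C6H7N.
Molar mass = 93.129 g/mol.
Mass from N: 1 × 14.007 = 14.007 g/mol.
%N = 14.007 / 93.129 × 100 = 15.04%.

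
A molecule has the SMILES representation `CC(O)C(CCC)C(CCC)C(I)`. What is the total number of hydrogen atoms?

Atom tally by fragment:
  CH3 → C:1 H:3
  CH(OH) → C:1 H:2 O:1
  CH(CH2CH2CH3) → C:4 H:8
  CH(CH2CH2CH3) → C:4 H:8
  CH2I → C:1 H:2 I:1
Element totals:
  C: 11
  H: 23
  I: 1
  O: 1

23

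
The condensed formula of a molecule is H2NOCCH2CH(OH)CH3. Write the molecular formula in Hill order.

Atom tally by fragment:
  H2NOCCH2 → C:2 H:4 O:1 N:1
  CH(OH) → C:1 H:2 O:1
  CH3 → C:1 H:3
Element totals:
  C: 4
  H: 9
  N: 1
  O: 2

C4H9NO2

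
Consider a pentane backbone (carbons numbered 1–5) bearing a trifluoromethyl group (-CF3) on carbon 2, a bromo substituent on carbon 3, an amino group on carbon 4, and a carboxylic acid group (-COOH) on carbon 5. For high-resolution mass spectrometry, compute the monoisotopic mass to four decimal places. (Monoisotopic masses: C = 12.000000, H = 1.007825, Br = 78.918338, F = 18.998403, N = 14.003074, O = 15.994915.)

276.9925

Atom tally by fragment:
  CH3 → C:1 H:3
  CH(CF3) → C:2 H:1 F:3
  CH(Br) → C:1 H:1 Br:1
  CH(NH2) → C:1 H:3 N:1
  CH2COOH → C:2 H:3 O:2
Element totals:
  C: 7
  H: 11
  Br: 1
  F: 3
  N: 1
  O: 2
Molecular formula: C7H11BrF3NO2.
  M = 7(12.0) + 11(1.007825) + 78.918338 + 3(18.998403) + 14.003074 + 2(15.994915)
    = 84.000000 + 11.086075 + 78.918338 + 56.995209 + 14.003074 + 31.989830 = 276.992526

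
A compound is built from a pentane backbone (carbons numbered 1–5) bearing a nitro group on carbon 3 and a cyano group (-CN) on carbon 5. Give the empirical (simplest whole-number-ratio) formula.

Atom tally by fragment:
  CH3 → C:1 H:3
  CH2 → C:1 H:2
  CH(NO2) → C:1 H:1 N:1 O:2
  CH2 → C:1 H:2
  CH2CN → C:2 H:2 N:1
Element totals:
  C: 6
  H: 10
  N: 2
  O: 2
Molecular formula: C6H10N2O2.
gcd of subscripts = 2; dividing each by 2:
  C: 6/2 = 3
  H: 10/2 = 5
  N: 2/2 = 1
  O: 2/2 = 1

C3H5NO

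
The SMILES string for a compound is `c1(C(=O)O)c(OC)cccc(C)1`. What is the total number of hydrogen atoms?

Atom tally by fragment:
  benzene ring core → C:6 H:6
  (− 3 ring H displaced by substituents)
  + COOH → C:1 H:1 O:2
  + OCH3 → C:1 H:3 O:1
  + CH3 → C:1 H:3
Element totals:
  C: 9
  H: 10
  O: 3

10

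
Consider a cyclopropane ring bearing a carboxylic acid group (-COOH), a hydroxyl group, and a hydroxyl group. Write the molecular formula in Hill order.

C4H6O4

Atom tally by fragment:
  cyclopropane ring core → C:3 H:6
  (− 3 ring H displaced by substituents)
  + COOH → C:1 H:1 O:2
  + OH → O:1 H:1
  + OH → O:1 H:1
Element totals:
  C: 4
  H: 6
  O: 4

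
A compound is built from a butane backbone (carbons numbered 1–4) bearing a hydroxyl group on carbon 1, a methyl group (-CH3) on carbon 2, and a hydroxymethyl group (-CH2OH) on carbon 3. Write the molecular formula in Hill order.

Atom tally by fragment:
  HOCH2 → C:1 H:3 O:1
  CH(CH3) → C:2 H:4
  CH(CH2OH) → C:2 H:4 O:1
  CH3 → C:1 H:3
Element totals:
  C: 6
  H: 14
  O: 2

C6H14O2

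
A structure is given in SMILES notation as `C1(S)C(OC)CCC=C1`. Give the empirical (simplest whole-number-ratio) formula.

Atom tally by fragment:
  cyclohexene ring core → C:6 H:10
  (− 2 ring H displaced by substituents)
  + SH → S:1 H:1
  + OCH3 → C:1 H:3 O:1
Element totals:
  C: 7
  H: 12
  O: 1
  S: 1
Molecular formula: C7H12OS.
gcd of subscripts (7, 12, 1, 1) = 1, so the empirical formula equals the molecular formula.

C7H12OS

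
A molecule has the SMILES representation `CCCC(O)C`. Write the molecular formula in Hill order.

C5H12O

Atom tally by fragment:
  CH3 → C:1 H:3
  CH2 → C:1 H:2
  CH2 → C:1 H:2
  CH(OH) → C:1 H:2 O:1
  CH3 → C:1 H:3
Element totals:
  C: 5
  H: 12
  O: 1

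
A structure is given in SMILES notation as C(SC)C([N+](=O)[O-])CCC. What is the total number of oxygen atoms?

2

Atom tally by fragment:
  CH3SCH2 → C:2 H:5 S:1
  CH(NO2) → C:1 H:1 N:1 O:2
  CH2 → C:1 H:2
  CH2 → C:1 H:2
  CH3 → C:1 H:3
Element totals:
  C: 6
  H: 13
  N: 1
  O: 2
  S: 1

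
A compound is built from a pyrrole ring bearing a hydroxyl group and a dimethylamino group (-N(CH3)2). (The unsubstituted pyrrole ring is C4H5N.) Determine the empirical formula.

C6H10N2O

Atom tally by fragment:
  pyrrole ring core → C:4 H:5 N:1
  (− 2 ring H displaced by substituents)
  + OH → O:1 H:1
  + N(CH3)2 → N:1 C:2 H:6
Element totals:
  C: 6
  H: 10
  N: 2
  O: 1
Molecular formula: C6H10N2O.
gcd of subscripts (6, 10, 2, 1) = 1, so the empirical formula equals the molecular formula.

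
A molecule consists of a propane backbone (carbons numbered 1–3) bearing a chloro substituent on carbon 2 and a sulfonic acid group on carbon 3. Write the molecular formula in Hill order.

C3H7ClO3S

Atom tally by fragment:
  CH3 → C:1 H:3
  CH(Cl) → C:1 H:1 Cl:1
  CH2SO3H → C:1 H:3 S:1 O:3
Element totals:
  C: 3
  H: 7
  Cl: 1
  O: 3
  S: 1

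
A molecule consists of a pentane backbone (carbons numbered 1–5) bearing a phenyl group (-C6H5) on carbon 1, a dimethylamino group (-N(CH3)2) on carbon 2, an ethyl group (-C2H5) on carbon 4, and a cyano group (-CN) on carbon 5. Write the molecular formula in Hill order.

Atom tally by fragment:
  C6H5CH2 → C:7 H:7
  CH(N(CH3)2) → C:3 H:7 N:1
  CH2 → C:1 H:2
  CH(C2H5) → C:3 H:6
  CH2CN → C:2 H:2 N:1
Element totals:
  C: 16
  H: 24
  N: 2

C16H24N2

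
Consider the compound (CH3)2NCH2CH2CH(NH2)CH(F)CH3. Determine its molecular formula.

Element totals:
  C: 7
  H: 17
  F: 1
  N: 2

C7H17FN2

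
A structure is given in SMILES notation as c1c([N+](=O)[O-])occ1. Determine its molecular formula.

C4H3NO3

Atom tally by fragment:
  furan ring core → C:4 H:4 O:1
  (− 1 ring H displaced by substituents)
  + NO2 → N:1 O:2
Element totals:
  C: 4
  H: 3
  N: 1
  O: 3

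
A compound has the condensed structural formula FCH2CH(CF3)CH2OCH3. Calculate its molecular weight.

Element totals:
  C: 5
  H: 8
  F: 4
  O: 1
Molecular formula: C5H8F4O.
  M = 5(12.011) + 8(1.008) + 4(18.998) + 15.999
    = 60.055 + 8.064 + 75.992 + 15.999 = 160.110

160.11 g/mol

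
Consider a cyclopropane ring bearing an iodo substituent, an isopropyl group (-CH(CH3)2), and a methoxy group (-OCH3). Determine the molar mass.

240.08 g/mol

Atom tally by fragment:
  cyclopropane ring core → C:3 H:6
  (− 3 ring H displaced by substituents)
  + I → I:1
  + CH(CH3)2 → C:3 H:7
  + OCH3 → C:1 H:3 O:1
Element totals:
  C: 7
  H: 13
  I: 1
  O: 1
Molecular formula: C7H13IO.
  M = 7(12.011) + 13(1.008) + 126.904 + 15.999
    = 84.077 + 13.104 + 126.904 + 15.999 = 240.084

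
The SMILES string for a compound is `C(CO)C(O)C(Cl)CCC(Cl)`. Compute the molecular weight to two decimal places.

Atom tally by fragment:
  HOCH2CH2 → C:2 H:5 O:1
  CH(OH) → C:1 H:2 O:1
  CH(Cl) → C:1 H:1 Cl:1
  CH2 → C:1 H:2
  CH2 → C:1 H:2
  CH2Cl → C:1 H:2 Cl:1
Element totals:
  C: 7
  H: 14
  Cl: 2
  O: 2
Molecular formula: C7H14Cl2O2.
  M = 7(12.011) + 14(1.008) + 2(35.45) + 2(15.999)
    = 84.077 + 14.112 + 70.900 + 31.998 = 201.087

201.09 g/mol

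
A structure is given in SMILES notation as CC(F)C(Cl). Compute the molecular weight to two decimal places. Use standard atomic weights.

96.53 g/mol

Atom tally by fragment:
  CH3 → C:1 H:3
  CH(F) → C:1 H:1 F:1
  CH2Cl → C:1 H:2 Cl:1
Element totals:
  C: 3
  H: 6
  Cl: 1
  F: 1
Molecular formula: C3H6ClF.
  M = 3(12.011) + 6(1.008) + 35.45 + 18.998
    = 36.033 + 6.048 + 35.450 + 18.998 = 96.529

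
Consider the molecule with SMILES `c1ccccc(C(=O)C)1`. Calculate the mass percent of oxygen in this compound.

13.32%

Atom tally by fragment:
  benzene ring core → C:6 H:6
  (− 1 ring H displaced by substituents)
  + COCH3 → C:2 H:3 O:1
Element totals:
  C: 8
  H: 8
  O: 1
Molecular formula: C8H8O.
Molar mass = 120.151 g/mol.
Mass from O: 1 × 15.999 = 15.999 g/mol.
%O = 15.999 / 120.151 × 100 = 13.32%.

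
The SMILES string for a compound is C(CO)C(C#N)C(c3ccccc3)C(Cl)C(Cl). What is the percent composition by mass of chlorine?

26.05%

Atom tally by fragment:
  HOCH2CH2 → C:2 H:5 O:1
  CH(CN) → C:2 H:1 N:1
  CH(C6H5) → C:7 H:6
  CH(Cl) → C:1 H:1 Cl:1
  CH2Cl → C:1 H:2 Cl:1
Element totals:
  C: 13
  H: 15
  Cl: 2
  N: 1
  O: 1
Molecular formula: C13H15Cl2NO.
Molar mass = 272.169 g/mol.
Mass from Cl: 2 × 35.45 = 70.900 g/mol.
%Cl = 70.900 / 272.169 × 100 = 26.05%.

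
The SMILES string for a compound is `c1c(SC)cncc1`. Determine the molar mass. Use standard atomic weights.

125.19 g/mol

Atom tally by fragment:
  pyridine ring core → C:5 H:5 N:1
  (− 1 ring H displaced by substituents)
  + SCH3 → C:1 H:3 S:1
Element totals:
  C: 6
  H: 7
  N: 1
  S: 1
Molecular formula: C6H7NS.
  M = 6(12.011) + 7(1.008) + 14.007 + 32.06
    = 72.066 + 7.056 + 14.007 + 32.060 = 125.189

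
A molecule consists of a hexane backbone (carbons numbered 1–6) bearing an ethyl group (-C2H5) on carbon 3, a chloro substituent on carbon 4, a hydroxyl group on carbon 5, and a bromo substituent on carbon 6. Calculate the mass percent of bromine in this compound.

Atom tally by fragment:
  CH3 → C:1 H:3
  CH2 → C:1 H:2
  CH(C2H5) → C:3 H:6
  CH(Cl) → C:1 H:1 Cl:1
  CH(OH) → C:1 H:2 O:1
  CH2Br → C:1 H:2 Br:1
Element totals:
  C: 8
  H: 16
  Br: 1
  Cl: 1
  O: 1
Molecular formula: C8H16BrClO.
Molar mass = 243.569 g/mol.
Mass from Br: 1 × 79.904 = 79.904 g/mol.
%Br = 79.904 / 243.569 × 100 = 32.81%.

32.81%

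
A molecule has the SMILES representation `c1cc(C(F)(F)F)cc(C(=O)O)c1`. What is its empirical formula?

C8H5F3O2

Atom tally by fragment:
  benzene ring core → C:6 H:6
  (− 2 ring H displaced by substituents)
  + CF3 → C:1 F:3
  + COOH → C:1 H:1 O:2
Element totals:
  C: 8
  H: 5
  F: 3
  O: 2
Molecular formula: C8H5F3O2.
gcd of subscripts (8, 3, 5, 2) = 1, so the empirical formula equals the molecular formula.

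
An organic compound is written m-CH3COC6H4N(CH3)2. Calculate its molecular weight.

163.22 g/mol

Atom tally by fragment:
  benzene ring core → C:6 H:6
  (− 2 ring H displaced by substituents)
  + COCH3 → C:2 H:3 O:1
  + N(CH3)2 → N:1 C:2 H:6
Element totals:
  C: 10
  H: 13
  N: 1
  O: 1
Molecular formula: C10H13NO.
  M = 10(12.011) + 13(1.008) + 14.007 + 15.999
    = 120.110 + 13.104 + 14.007 + 15.999 = 163.220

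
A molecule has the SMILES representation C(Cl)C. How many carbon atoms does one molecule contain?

Atom tally by fragment:
  ClCH2 → C:1 H:2 Cl:1
  CH3 → C:1 H:3
Element totals:
  C: 2
  H: 5
  Cl: 1

2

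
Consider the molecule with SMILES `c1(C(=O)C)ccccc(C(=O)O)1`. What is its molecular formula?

C9H8O3

Atom tally by fragment:
  benzene ring core → C:6 H:6
  (− 2 ring H displaced by substituents)
  + COCH3 → C:2 H:3 O:1
  + COOH → C:1 H:1 O:2
Element totals:
  C: 9
  H: 8
  O: 3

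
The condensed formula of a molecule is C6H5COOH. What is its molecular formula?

C7H6O2

Element totals:
  C: 7
  H: 6
  O: 2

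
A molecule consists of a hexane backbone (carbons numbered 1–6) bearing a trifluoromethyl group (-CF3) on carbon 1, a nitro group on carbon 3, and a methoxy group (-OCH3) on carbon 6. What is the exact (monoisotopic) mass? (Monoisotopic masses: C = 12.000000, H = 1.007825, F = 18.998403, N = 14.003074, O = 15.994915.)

229.0926

Atom tally by fragment:
  F3CCH2 → C:2 H:2 F:3
  CH2 → C:1 H:2
  CH(NO2) → C:1 H:1 N:1 O:2
  CH2 → C:1 H:2
  CH2 → C:1 H:2
  CH2OCH3 → C:2 H:5 O:1
Element totals:
  C: 8
  H: 14
  F: 3
  N: 1
  O: 3
Molecular formula: C8H14F3NO3.
  M = 8(12.0) + 14(1.007825) + 3(18.998403) + 14.003074 + 3(15.994915)
    = 96.000000 + 14.109550 + 56.995209 + 14.003074 + 47.984745 = 229.092578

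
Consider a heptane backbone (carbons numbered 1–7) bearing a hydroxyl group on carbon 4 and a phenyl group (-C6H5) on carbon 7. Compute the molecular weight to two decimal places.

192.30 g/mol

Atom tally by fragment:
  CH3 → C:1 H:3
  CH2 → C:1 H:2
  CH2 → C:1 H:2
  CH(OH) → C:1 H:2 O:1
  CH2 → C:1 H:2
  CH2 → C:1 H:2
  CH2C6H5 → C:7 H:7
Element totals:
  C: 13
  H: 20
  O: 1
Molecular formula: C13H20O.
  M = 13(12.011) + 20(1.008) + 15.999
    = 156.143 + 20.160 + 15.999 = 192.302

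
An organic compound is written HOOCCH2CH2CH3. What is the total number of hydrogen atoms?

8

Element totals:
  C: 4
  H: 8
  O: 2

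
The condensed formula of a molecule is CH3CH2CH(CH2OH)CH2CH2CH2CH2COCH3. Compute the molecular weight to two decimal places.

172.27 g/mol

Atom tally by fragment:
  CH3 → C:1 H:3
  CH2 → C:1 H:2
  CH(CH2OH) → C:2 H:4 O:1
  CH2 → C:1 H:2
  CH2 → C:1 H:2
  CH2 → C:1 H:2
  CH2COCH3 → C:3 H:5 O:1
Element totals:
  C: 10
  H: 20
  O: 2
Molecular formula: C10H20O2.
  M = 10(12.011) + 20(1.008) + 2(15.999)
    = 120.110 + 20.160 + 31.998 = 172.268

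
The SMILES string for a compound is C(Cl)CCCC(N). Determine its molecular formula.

Atom tally by fragment:
  ClCH2 → C:1 H:2 Cl:1
  CH2 → C:1 H:2
  CH2 → C:1 H:2
  CH2 → C:1 H:2
  CH2NH2 → C:1 H:4 N:1
Element totals:
  C: 5
  H: 12
  Cl: 1
  N: 1

C5H12ClN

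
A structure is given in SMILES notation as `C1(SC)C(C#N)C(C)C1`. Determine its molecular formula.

C7H11NS

Atom tally by fragment:
  cyclobutane ring core → C:4 H:8
  (− 3 ring H displaced by substituents)
  + SCH3 → C:1 H:3 S:1
  + CN → C:1 N:1
  + CH3 → C:1 H:3
Element totals:
  C: 7
  H: 11
  N: 1
  S: 1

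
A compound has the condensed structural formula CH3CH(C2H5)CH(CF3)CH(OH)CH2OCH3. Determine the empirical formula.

C9H17F3O2

Atom tally by fragment:
  CH3 → C:1 H:3
  CH(C2H5) → C:3 H:6
  CH(CF3) → C:2 H:1 F:3
  CH(OH) → C:1 H:2 O:1
  CH2OCH3 → C:2 H:5 O:1
Element totals:
  C: 9
  H: 17
  F: 3
  O: 2
Molecular formula: C9H17F3O2.
gcd of subscripts (9, 3, 17, 2) = 1, so the empirical formula equals the molecular formula.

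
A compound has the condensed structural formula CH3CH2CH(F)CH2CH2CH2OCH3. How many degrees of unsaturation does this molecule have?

0

Atom tally by fragment:
  CH3 → C:1 H:3
  CH2 → C:1 H:2
  CH(F) → C:1 H:1 F:1
  CH2 → C:1 H:2
  CH2 → C:1 H:2
  CH2OCH3 → C:2 H:5 O:1
Element totals:
  C: 7
  H: 15
  F: 1
  O: 1
Molecular formula: C7H15FO.
DoU = (2C + 2 + N − H − X) / 2 = (2·7 + 2 + 0 − 15 − 1) / 2 = 0.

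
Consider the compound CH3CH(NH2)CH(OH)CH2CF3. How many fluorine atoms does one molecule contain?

3

Element totals:
  C: 5
  H: 10
  F: 3
  N: 1
  O: 1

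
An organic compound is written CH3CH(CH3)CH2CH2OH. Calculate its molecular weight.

Atom tally by fragment:
  CH3 → C:1 H:3
  CH(CH3) → C:2 H:4
  CH2CH2OH → C:2 H:5 O:1
Element totals:
  C: 5
  H: 12
  O: 1
Molecular formula: C5H12O.
  M = 5(12.011) + 12(1.008) + 15.999
    = 60.055 + 12.096 + 15.999 = 88.150

88.15 g/mol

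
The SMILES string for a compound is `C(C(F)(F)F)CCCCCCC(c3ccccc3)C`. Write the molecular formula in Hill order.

Atom tally by fragment:
  F3CCH2 → C:2 H:2 F:3
  CH2 → C:1 H:2
  CH2 → C:1 H:2
  CH2 → C:1 H:2
  CH2 → C:1 H:2
  CH2 → C:1 H:2
  CH2 → C:1 H:2
  CH(C6H5) → C:7 H:6
  CH3 → C:1 H:3
Element totals:
  C: 16
  H: 23
  F: 3

C16H23F3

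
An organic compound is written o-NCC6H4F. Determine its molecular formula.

C7H4FN

Atom tally by fragment:
  benzene ring core → C:6 H:6
  (− 2 ring H displaced by substituents)
  + CN → C:1 N:1
  + F → F:1
Element totals:
  C: 7
  H: 4
  F: 1
  N: 1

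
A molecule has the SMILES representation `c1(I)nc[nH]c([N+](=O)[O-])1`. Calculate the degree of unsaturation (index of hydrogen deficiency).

4

Atom tally by fragment:
  imidazole ring core → C:3 H:4 N:2
  (− 2 ring H displaced by substituents)
  + I → I:1
  + NO2 → N:1 O:2
Element totals:
  C: 3
  H: 2
  I: 1
  N: 3
  O: 2
Molecular formula: C3H2IN3O2.
DoU = (2C + 2 + N − H − X) / 2 = (2·3 + 2 + 3 − 2 − 1) / 2 = 4.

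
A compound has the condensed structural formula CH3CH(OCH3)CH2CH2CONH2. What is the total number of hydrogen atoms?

Atom tally by fragment:
  CH3 → C:1 H:3
  CH(OCH3) → C:2 H:4 O:1
  CH2 → C:1 H:2
  CH2CONH2 → C:2 H:4 O:1 N:1
Element totals:
  C: 6
  H: 13
  N: 1
  O: 2

13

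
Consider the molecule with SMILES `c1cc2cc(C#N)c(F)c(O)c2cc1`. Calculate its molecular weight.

187.17 g/mol

Atom tally by fragment:
  naphthalene ring system core → C:10 H:8
  (− 3 ring H displaced by substituents)
  + CN → C:1 N:1
  + F → F:1
  + OH → O:1 H:1
Element totals:
  C: 11
  H: 6
  F: 1
  N: 1
  O: 1
Molecular formula: C11H6FNO.
  M = 11(12.011) + 6(1.008) + 18.998 + 14.007 + 15.999
    = 132.121 + 6.048 + 18.998 + 14.007 + 15.999 = 187.173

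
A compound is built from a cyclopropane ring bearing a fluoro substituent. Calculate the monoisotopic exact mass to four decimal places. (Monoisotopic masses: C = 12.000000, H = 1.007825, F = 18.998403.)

60.0375

Atom tally by fragment:
  cyclopropane ring core → C:3 H:6
  (− 1 ring H displaced by substituents)
  + F → F:1
Element totals:
  C: 3
  H: 5
  F: 1
Molecular formula: C3H5F.
  M = 3(12.0) + 5(1.007825) + 18.998403
    = 36.000000 + 5.039125 + 18.998403 = 60.037528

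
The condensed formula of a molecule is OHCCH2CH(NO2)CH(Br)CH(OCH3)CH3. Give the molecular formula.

Element totals:
  C: 7
  H: 12
  Br: 1
  N: 1
  O: 4

C7H12BrNO4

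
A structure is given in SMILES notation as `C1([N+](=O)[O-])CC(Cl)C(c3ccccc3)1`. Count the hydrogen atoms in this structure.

10

Atom tally by fragment:
  cyclobutane ring core → C:4 H:8
  (− 3 ring H displaced by substituents)
  + NO2 → N:1 O:2
  + Cl → Cl:1
  + C6H5 → C:6 H:5
Element totals:
  C: 10
  H: 10
  Cl: 1
  N: 1
  O: 2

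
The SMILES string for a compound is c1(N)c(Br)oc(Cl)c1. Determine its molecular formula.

C4H3BrClNO

Atom tally by fragment:
  furan ring core → C:4 H:4 O:1
  (− 3 ring H displaced by substituents)
  + NH2 → N:1 H:2
  + Br → Br:1
  + Cl → Cl:1
Element totals:
  C: 4
  H: 3
  Br: 1
  Cl: 1
  N: 1
  O: 1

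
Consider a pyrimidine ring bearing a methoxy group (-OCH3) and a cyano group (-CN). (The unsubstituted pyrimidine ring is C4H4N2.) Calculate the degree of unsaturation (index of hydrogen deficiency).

6

Atom tally by fragment:
  pyrimidine ring core → C:4 H:4 N:2
  (− 2 ring H displaced by substituents)
  + OCH3 → C:1 H:3 O:1
  + CN → C:1 N:1
Element totals:
  C: 6
  H: 5
  N: 3
  O: 1
Molecular formula: C6H5N3O.
DoU = (2C + 2 + N − H − X) / 2 = (2·6 + 2 + 3 − 5 − 0) / 2 = 6.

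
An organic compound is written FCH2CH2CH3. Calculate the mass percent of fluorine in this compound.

Element totals:
  C: 3
  H: 7
  F: 1
Molecular formula: C3H7F.
Molar mass = 62.087 g/mol.
Mass from F: 1 × 18.998 = 18.998 g/mol.
%F = 18.998 / 62.087 × 100 = 30.60%.

30.60%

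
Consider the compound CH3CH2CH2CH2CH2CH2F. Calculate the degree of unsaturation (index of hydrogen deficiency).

Atom tally by fragment:
  CH3 → C:1 H:3
  CH2 → C:1 H:2
  CH2 → C:1 H:2
  CH2 → C:1 H:2
  CH2 → C:1 H:2
  CH2F → C:1 H:2 F:1
Element totals:
  C: 6
  H: 13
  F: 1
Molecular formula: C6H13F.
DoU = (2C + 2 + N − H − X) / 2 = (2·6 + 2 + 0 − 13 − 1) / 2 = 0.

0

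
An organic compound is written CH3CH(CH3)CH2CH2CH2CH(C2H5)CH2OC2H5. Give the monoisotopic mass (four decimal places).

186.1984

Atom tally by fragment:
  CH3 → C:1 H:3
  CH(CH3) → C:2 H:4
  CH2 → C:1 H:2
  CH2 → C:1 H:2
  CH2 → C:1 H:2
  CH(C2H5) → C:3 H:6
  CH2OC2H5 → C:3 H:7 O:1
Element totals:
  C: 12
  H: 26
  O: 1
Molecular formula: C12H26O.
  M = 12(12.0) + 26(1.007825) + 15.994915
    = 144.000000 + 26.203450 + 15.994915 = 186.198365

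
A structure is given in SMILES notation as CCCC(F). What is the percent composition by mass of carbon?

Atom tally by fragment:
  CH3 → C:1 H:3
  CH2 → C:1 H:2
  CH2 → C:1 H:2
  CH2F → C:1 H:2 F:1
Element totals:
  C: 4
  H: 9
  F: 1
Molecular formula: C4H9F.
Molar mass = 76.114 g/mol.
Mass from C: 4 × 12.011 = 48.044 g/mol.
%C = 48.044 / 76.114 × 100 = 63.12%.

63.12%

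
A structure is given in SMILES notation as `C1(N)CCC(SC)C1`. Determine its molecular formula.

C6H13NS

Atom tally by fragment:
  cyclopentane ring core → C:5 H:10
  (− 2 ring H displaced by substituents)
  + NH2 → N:1 H:2
  + SCH3 → C:1 H:3 S:1
Element totals:
  C: 6
  H: 13
  N: 1
  S: 1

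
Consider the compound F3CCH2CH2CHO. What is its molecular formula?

Atom tally by fragment:
  F3CCH2 → C:2 H:2 F:3
  CH2CHO → C:2 H:3 O:1
Element totals:
  C: 4
  H: 5
  F: 3
  O: 1

C4H5F3O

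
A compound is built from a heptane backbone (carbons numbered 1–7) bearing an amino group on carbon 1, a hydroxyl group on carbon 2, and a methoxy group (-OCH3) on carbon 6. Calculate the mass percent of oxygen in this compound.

Atom tally by fragment:
  H2NCH2 → C:1 H:4 N:1
  CH(OH) → C:1 H:2 O:1
  CH2 → C:1 H:2
  CH2 → C:1 H:2
  CH2 → C:1 H:2
  CH(OCH3) → C:2 H:4 O:1
  CH3 → C:1 H:3
Element totals:
  C: 8
  H: 19
  N: 1
  O: 2
Molecular formula: C8H19NO2.
Molar mass = 161.245 g/mol.
Mass from O: 2 × 15.999 = 31.998 g/mol.
%O = 31.998 / 161.245 × 100 = 19.84%.

19.84%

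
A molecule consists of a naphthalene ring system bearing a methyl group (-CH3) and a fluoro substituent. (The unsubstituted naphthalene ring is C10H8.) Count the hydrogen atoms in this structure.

9

Atom tally by fragment:
  naphthalene ring system core → C:10 H:8
  (− 2 ring H displaced by substituents)
  + CH3 → C:1 H:3
  + F → F:1
Element totals:
  C: 11
  H: 9
  F: 1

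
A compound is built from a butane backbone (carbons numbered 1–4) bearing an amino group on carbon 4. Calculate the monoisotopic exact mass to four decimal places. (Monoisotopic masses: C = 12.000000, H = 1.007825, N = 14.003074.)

73.0891

Atom tally by fragment:
  CH3 → C:1 H:3
  CH2 → C:1 H:2
  CH2 → C:1 H:2
  CH2NH2 → C:1 H:4 N:1
Element totals:
  C: 4
  H: 11
  N: 1
Molecular formula: C4H11N.
  M = 4(12.0) + 11(1.007825) + 14.003074
    = 48.000000 + 11.086075 + 14.003074 = 73.089149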